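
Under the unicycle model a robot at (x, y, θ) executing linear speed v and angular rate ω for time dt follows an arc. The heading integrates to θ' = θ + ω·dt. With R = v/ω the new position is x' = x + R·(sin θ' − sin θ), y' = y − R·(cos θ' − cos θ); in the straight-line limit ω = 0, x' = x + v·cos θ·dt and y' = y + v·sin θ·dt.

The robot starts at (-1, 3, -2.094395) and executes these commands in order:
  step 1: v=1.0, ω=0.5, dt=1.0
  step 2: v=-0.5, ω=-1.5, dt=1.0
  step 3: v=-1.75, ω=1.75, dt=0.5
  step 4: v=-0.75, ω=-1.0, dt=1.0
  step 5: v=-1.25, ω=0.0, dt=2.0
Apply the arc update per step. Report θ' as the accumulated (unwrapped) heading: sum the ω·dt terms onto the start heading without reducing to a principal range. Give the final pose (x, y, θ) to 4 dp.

step 1: θ'=-1.5944 (R=2.0000) → pose (-1.2674, 2.0472, -1.5944)
step 2: θ'=-3.0944 (R=0.3333) → pose (-0.9499, 2.3723, -3.0944)
step 3: θ'=-2.2194 (R=-1.0000) → pose (-0.2001, 2.7671, -2.2194)
step 4: θ'=-3.2194 (R=0.7500) → pose (0.4559, 3.0618, -3.2194)
step 5: θ'=-3.2194 (straight) → pose (2.9483, 2.8675, -3.2194)

(2.9483, 2.8675, -3.2194)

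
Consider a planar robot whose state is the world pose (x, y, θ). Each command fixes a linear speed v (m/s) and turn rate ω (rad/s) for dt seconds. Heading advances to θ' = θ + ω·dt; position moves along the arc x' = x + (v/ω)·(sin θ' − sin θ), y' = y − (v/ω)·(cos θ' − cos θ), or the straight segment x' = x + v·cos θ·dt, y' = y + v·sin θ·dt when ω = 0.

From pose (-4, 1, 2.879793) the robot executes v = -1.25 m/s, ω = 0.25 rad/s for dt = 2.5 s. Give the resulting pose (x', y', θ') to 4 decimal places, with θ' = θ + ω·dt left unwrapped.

θ' = 2.8798 + 0.25·2.5 = 3.5048
R = v/ω = -1.25/0.25 = -5.0000
x' = -4 + -5.0000·(sin 3.5048 − sin 2.8798) = -0.9296
y' = 1 − -5.0000·(cos 3.5048 − cos 2.8798) = 1.1558

(-0.9296, 1.1558, 3.5048)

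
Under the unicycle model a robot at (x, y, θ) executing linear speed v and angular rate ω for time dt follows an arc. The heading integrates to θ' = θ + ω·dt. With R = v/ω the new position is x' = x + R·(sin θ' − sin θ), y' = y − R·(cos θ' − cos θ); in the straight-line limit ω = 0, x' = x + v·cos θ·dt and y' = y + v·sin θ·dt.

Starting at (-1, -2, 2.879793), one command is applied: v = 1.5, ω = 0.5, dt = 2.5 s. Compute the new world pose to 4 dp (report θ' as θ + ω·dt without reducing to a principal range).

(-4.2816, -3.2472, 4.1298)

θ' = 2.8798 + 0.5·2.5 = 4.1298
R = v/ω = 1.5/0.5 = 3.0000
x' = -1 + 3.0000·(sin 4.1298 − sin 2.8798) = -4.2816
y' = -2 − 3.0000·(cos 4.1298 − cos 2.8798) = -3.2472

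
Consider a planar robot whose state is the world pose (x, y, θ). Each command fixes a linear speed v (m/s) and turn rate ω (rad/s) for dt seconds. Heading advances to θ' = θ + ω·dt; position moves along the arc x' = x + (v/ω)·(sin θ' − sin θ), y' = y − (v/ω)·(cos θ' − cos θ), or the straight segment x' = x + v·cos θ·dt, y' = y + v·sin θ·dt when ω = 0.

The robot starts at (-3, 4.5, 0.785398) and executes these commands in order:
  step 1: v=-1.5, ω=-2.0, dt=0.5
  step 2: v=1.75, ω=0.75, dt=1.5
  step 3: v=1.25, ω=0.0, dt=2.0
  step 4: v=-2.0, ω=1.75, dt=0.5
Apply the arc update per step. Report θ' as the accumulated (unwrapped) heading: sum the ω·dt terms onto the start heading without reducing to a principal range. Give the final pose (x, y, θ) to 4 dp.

(-0.0309, 6.1759, 1.7854)

step 1: θ'=-0.2146 (R=0.7500) → pose (-3.6900, 4.2975, -0.2146)
step 2: θ'=0.9104 (R=2.3333) → pose (-1.3504, 5.1460, 0.9104)
step 3: θ'=0.9104 (straight) → pose (0.1832, 7.1204, 0.9104)
step 4: θ'=1.7854 (R=-1.1429) → pose (-0.0309, 6.1759, 1.7854)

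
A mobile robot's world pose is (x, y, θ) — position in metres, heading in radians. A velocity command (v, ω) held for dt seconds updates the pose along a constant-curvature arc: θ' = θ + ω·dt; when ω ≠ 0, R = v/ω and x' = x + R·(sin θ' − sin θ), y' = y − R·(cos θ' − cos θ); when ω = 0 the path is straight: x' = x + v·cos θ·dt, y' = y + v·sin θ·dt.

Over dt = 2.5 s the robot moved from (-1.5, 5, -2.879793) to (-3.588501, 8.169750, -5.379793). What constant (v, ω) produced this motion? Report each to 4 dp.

v = 2.0000, ω = -1.0000

Δθ = -5.379793 − -2.879793 = -2.500000
ω = Δθ/dt = -2.500000/2.5 = -1.0000
R = −Δy/(cos θ' − cos θ) = -2.0000
v = R·ω = -2.0000·-1.0000 = 2.0000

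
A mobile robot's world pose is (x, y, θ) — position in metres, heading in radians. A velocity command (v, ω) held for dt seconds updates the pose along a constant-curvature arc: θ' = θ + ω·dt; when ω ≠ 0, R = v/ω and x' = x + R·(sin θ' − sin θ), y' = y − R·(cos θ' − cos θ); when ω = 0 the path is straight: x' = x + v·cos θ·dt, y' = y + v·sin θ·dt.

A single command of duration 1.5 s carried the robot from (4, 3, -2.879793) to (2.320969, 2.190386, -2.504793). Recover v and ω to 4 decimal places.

Δθ = -2.504793 − -2.879793 = 0.375000
ω = Δθ/dt = 0.375000/1.5 = 0.2500
R = Δx/(sin θ' − sin θ) = 5.0000
v = R·ω = 5.0000·0.2500 = 1.2500

v = 1.2500, ω = 0.2500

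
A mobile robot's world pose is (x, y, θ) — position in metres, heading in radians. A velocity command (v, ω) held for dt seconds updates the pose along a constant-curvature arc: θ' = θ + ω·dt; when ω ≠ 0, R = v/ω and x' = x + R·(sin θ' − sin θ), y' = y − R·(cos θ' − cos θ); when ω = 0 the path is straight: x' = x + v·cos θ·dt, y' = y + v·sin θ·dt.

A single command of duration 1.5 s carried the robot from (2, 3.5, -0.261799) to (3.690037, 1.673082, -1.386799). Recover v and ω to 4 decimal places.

Δθ = -1.386799 − -0.261799 = -1.125000
ω = Δθ/dt = -1.125000/1.5 = -0.7500
R = −Δy/(cos θ' − cos θ) = -2.3333
v = R·ω = -2.3333·-0.7500 = 1.7500

v = 1.7500, ω = -0.7500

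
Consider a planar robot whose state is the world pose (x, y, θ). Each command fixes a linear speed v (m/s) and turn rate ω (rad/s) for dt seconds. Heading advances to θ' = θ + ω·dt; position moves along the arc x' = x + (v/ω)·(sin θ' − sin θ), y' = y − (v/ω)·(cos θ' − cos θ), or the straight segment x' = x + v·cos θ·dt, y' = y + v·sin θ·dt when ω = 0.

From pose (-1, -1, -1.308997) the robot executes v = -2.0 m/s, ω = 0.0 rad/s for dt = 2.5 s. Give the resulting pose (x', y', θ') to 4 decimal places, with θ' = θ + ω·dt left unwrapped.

θ' = -1.3090 + 0.0·2.5 = -1.3090
ω = 0 → straight: x' = -1 + -2.0·cos(-1.3090)·2.5 = -2.2941
y' = -1 + -2.0·sin(-1.3090)·2.5 = 3.8296

(-2.2941, 3.8296, -1.3090)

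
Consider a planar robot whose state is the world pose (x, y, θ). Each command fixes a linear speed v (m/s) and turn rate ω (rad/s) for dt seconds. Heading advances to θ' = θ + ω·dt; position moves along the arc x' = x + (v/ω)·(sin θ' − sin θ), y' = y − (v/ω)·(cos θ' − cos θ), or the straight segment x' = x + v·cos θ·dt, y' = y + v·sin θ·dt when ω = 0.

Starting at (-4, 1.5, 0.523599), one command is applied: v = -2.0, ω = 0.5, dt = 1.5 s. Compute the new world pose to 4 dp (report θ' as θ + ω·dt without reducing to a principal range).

θ' = 0.5236 + 0.5·1.5 = 1.2736
R = v/ω = -2.0/0.5 = -4.0000
x' = -4 + -4.0000·(sin 1.2736 − sin 0.5236) = -5.8246
y' = 1.5 − -4.0000·(cos 1.2736 − cos 0.5236) = -0.7927

(-5.8246, -0.7927, 1.2736)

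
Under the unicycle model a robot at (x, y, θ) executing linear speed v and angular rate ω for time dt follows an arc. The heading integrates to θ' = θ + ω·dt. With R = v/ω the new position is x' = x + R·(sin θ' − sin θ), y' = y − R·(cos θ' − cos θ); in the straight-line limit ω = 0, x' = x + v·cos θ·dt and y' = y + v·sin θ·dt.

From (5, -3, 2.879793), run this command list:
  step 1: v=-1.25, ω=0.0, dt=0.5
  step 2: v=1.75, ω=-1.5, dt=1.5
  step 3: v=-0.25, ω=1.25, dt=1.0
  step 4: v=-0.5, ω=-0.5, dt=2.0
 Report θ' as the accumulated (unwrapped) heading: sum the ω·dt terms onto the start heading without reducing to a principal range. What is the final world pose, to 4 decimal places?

(4.9638, -2.2559, 0.8798)

step 1: θ'=2.8798 (straight) → pose (5.6037, -3.1618, 2.8798)
step 2: θ'=0.6298 (R=-1.1667) → pose (5.2185, -1.0920, 0.6298)
step 3: θ'=1.8798 (R=-0.2000) → pose (5.1458, -1.3145, 1.8798)
step 4: θ'=0.8798 (R=1.0000) → pose (4.9638, -2.2559, 0.8798)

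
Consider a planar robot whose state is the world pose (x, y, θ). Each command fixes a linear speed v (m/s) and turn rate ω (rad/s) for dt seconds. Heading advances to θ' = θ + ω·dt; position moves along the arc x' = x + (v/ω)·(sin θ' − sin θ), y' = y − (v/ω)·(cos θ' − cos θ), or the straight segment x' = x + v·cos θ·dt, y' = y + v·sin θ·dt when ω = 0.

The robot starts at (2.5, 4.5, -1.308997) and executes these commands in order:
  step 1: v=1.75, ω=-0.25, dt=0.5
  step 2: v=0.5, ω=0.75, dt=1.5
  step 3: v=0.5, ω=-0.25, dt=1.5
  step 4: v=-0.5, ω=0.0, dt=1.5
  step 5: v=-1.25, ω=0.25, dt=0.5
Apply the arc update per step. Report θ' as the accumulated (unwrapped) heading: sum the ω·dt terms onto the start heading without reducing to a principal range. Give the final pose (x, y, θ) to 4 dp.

step 1: θ'=-1.4340 (R=-7.0000) → pose (2.6731, 3.6429, -1.4340)
step 2: θ'=-0.3090 (R=0.6667) → pose (3.1308, 3.0987, -0.3090)
step 3: θ'=-0.6840 (R=-2.0000) → pose (3.7864, 2.7435, -0.6840)
step 4: θ'=-0.6840 (straight) → pose (3.2051, 3.2175, -0.6840)
step 5: θ'=-0.5590 (R=-5.0000) → pose (2.6973, 3.5811, -0.5590)

(2.6973, 3.5811, -0.5590)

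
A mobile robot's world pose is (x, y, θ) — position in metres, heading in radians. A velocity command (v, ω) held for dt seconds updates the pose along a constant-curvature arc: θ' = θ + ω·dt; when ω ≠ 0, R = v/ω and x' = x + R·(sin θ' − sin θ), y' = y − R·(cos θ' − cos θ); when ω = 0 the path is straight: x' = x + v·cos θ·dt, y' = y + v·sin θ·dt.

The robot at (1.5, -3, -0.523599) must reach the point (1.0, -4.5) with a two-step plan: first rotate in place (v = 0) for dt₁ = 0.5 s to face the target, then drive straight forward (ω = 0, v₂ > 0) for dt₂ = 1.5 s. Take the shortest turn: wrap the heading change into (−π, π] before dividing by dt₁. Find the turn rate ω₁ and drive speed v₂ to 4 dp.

ω₁ = -2.7379, v₂ = 1.0541

heading to target = atan2(-4.5−-3, 1−1.5) = -1.8925
Δθ = wrap(-1.8925 − -0.5236) = -1.3689; ω₁ = Δθ/dt₁ = -2.7379
distance = √((1−1.5)² + (-4.5−-3)²) = 1.5811; v₂ = distance/dt₂ = 1.0541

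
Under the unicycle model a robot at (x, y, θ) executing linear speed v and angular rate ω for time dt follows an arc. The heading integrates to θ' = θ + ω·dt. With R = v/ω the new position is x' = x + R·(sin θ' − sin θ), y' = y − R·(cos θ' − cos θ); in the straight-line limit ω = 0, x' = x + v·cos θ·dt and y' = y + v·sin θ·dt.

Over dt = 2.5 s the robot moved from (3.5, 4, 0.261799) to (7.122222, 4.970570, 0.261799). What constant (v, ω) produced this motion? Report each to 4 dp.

v = 1.5000, ω = 0.0000

Δθ = 0.261799 − 0.261799 = 0.000000
ω = Δθ/dt = 0.000000/2.5 = 0.0000
ω = 0 → v = (Δx·cos θ + Δy·sin θ)/dt = 1.5000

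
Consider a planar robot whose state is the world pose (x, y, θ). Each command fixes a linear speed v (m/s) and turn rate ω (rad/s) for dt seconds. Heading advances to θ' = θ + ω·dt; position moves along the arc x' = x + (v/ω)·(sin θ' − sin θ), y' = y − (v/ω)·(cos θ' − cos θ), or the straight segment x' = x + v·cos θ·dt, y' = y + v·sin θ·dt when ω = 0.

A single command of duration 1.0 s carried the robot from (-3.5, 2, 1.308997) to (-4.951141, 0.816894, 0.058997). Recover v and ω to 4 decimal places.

Δθ = 0.058997 − 1.308997 = -1.250000
ω = Δθ/dt = -1.250000/1.0 = -1.2500
R = Δx/(sin θ' − sin θ) = 1.6000
v = R·ω = 1.6000·-1.2500 = -2.0000

v = -2.0000, ω = -1.2500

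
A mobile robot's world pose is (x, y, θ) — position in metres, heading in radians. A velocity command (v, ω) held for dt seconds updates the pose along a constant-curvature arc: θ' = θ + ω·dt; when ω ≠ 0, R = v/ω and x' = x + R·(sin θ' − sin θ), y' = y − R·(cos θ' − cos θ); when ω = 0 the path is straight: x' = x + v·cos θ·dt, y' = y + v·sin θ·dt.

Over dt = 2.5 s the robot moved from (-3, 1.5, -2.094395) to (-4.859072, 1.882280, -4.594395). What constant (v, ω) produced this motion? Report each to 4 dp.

Δθ = -4.594395 − -2.094395 = -2.500000
ω = Δθ/dt = -2.500000/2.5 = -1.0000
R = Δx/(sin θ' − sin θ) = -1.0000
v = R·ω = -1.0000·-1.0000 = 1.0000

v = 1.0000, ω = -1.0000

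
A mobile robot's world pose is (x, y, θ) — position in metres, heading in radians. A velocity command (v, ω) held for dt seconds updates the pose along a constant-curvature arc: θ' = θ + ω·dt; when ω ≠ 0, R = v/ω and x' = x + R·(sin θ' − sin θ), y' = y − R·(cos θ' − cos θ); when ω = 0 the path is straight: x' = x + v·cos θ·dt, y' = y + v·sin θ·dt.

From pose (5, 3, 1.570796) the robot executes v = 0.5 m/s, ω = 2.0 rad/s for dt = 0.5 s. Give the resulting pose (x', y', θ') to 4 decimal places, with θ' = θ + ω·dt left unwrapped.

θ' = 1.5708 + 2.0·0.5 = 2.5708
R = v/ω = 0.5/2.0 = 0.2500
x' = 5 + 0.2500·(sin 2.5708 − sin 1.5708) = 4.8851
y' = 3 − 0.2500·(cos 2.5708 − cos 1.5708) = 3.2104

(4.8851, 3.2104, 2.5708)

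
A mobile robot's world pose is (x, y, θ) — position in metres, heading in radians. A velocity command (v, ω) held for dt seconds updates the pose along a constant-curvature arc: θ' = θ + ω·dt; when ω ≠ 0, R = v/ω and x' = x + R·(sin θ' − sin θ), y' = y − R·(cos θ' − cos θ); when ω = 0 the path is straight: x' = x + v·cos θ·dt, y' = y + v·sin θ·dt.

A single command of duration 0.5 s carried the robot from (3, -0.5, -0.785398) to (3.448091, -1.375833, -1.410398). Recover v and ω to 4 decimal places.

Δθ = -1.410398 − -0.785398 = -0.625000
ω = Δθ/dt = -0.625000/0.5 = -1.2500
R = −Δy/(cos θ' − cos θ) = -1.6000
v = R·ω = -1.6000·-1.2500 = 2.0000

v = 2.0000, ω = -1.2500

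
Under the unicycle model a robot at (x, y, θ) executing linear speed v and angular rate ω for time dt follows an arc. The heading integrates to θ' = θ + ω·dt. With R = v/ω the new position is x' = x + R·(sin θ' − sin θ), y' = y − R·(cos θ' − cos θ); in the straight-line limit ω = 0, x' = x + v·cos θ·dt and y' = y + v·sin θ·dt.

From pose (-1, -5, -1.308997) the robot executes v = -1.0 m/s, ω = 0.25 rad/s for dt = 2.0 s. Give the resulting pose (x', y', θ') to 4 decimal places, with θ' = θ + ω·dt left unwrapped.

(-1.9693, -3.2744, -0.8090)

θ' = -1.3090 + 0.25·2.0 = -0.8090
R = v/ω = -1.0/0.25 = -4.0000
x' = -1 + -4.0000·(sin -0.8090 − sin -1.3090) = -1.9693
y' = -5 − -4.0000·(cos -0.8090 − cos -1.3090) = -3.2744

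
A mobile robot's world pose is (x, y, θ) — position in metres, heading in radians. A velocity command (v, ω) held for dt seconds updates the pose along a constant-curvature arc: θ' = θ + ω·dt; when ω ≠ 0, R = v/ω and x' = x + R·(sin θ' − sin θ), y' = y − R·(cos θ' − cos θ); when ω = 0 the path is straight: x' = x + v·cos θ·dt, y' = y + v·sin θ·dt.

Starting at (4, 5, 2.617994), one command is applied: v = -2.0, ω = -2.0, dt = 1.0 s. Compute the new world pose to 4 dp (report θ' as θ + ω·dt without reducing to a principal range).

(4.0794, 3.3189, 0.6180)

θ' = 2.6180 + -2.0·1.0 = 0.6180
R = v/ω = -2.0/-2.0 = 1.0000
x' = 4 + 1.0000·(sin 0.6180 − sin 2.6180) = 4.0794
y' = 5 − 1.0000·(cos 0.6180 − cos 2.6180) = 3.3189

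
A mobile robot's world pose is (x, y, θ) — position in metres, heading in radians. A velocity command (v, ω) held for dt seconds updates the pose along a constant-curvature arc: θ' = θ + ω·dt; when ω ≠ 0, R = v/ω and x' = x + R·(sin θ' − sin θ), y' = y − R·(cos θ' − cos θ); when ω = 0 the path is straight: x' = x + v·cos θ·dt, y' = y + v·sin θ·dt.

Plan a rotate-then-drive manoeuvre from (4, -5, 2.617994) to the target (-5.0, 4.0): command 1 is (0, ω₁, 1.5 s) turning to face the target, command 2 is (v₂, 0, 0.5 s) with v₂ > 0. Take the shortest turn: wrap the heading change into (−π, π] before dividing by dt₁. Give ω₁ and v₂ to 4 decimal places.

heading to target = atan2(4−-5, -5−4) = 2.3562
Δθ = wrap(2.3562 − 2.6180) = -0.2618; ω₁ = Δθ/dt₁ = -0.1745
distance = √((-5−4)² + (4−-5)²) = 12.7279; v₂ = distance/dt₂ = 25.4558

ω₁ = -0.1745, v₂ = 25.4558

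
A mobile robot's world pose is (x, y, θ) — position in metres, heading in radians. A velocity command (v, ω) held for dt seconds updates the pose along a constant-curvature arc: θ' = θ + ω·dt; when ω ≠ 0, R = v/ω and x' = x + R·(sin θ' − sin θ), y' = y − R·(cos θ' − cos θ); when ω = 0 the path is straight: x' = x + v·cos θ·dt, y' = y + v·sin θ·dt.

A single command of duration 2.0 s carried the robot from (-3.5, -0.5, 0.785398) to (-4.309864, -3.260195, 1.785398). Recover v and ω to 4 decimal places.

v = -1.5000, ω = 0.5000

Δθ = 1.785398 − 0.785398 = 1.000000
ω = Δθ/dt = 1.000000/2.0 = 0.5000
R = −Δy/(cos θ' − cos θ) = -3.0000
v = R·ω = -3.0000·0.5000 = -1.5000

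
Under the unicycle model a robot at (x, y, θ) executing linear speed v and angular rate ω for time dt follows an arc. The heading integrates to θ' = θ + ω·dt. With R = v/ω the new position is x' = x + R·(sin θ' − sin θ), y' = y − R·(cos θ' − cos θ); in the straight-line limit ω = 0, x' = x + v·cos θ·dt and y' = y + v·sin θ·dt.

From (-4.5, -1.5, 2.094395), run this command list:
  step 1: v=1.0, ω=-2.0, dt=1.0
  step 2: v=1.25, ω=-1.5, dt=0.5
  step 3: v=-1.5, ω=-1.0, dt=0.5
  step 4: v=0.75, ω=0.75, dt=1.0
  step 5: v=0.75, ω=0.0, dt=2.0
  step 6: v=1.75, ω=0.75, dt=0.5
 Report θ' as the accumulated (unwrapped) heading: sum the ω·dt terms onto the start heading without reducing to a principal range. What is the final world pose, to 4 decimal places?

(-1.2376, -1.6329, -0.0306)

step 1: θ'=0.0944 (R=-0.5000) → pose (-4.1141, -0.7522, 0.0944)
step 2: θ'=-0.6556 (R=-0.8333) → pose (-3.5275, -0.9213, -0.6556)
step 3: θ'=-1.1556 (R=1.5000) → pose (-3.9856, -0.3373, -1.1556)
step 4: θ'=-0.4056 (R=1.0000) → pose (-3.4652, -0.8528, -0.4056)
step 5: θ'=-0.4056 (straight) → pose (-2.0869, -1.4447, -0.4056)
step 6: θ'=-0.0306 (R=2.3333) → pose (-1.2376, -1.6329, -0.0306)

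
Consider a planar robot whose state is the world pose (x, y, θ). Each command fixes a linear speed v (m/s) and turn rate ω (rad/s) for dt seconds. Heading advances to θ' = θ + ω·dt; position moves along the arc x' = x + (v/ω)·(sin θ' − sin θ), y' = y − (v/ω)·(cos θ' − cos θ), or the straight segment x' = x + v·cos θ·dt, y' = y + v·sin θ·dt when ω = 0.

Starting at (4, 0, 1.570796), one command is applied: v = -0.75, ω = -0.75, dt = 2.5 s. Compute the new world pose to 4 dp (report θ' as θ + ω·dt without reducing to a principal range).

(2.7005, -0.9541, -0.3042)

θ' = 1.5708 + -0.75·2.5 = -0.3042
R = v/ω = -0.75/-0.75 = 1.0000
x' = 4 + 1.0000·(sin -0.3042 − sin 1.5708) = 2.7005
y' = 0 − 1.0000·(cos -0.3042 − cos 1.5708) = -0.9541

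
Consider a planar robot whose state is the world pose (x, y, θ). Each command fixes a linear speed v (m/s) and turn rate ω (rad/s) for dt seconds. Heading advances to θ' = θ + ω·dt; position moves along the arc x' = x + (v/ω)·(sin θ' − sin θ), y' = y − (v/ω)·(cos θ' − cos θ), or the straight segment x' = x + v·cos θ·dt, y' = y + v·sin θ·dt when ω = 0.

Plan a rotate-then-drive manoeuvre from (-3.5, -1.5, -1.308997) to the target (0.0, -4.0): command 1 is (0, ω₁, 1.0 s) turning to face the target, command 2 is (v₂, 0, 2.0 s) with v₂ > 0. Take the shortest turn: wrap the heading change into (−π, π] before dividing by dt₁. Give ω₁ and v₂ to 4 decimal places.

ω₁ = 0.6887, v₂ = 2.1506

heading to target = atan2(-4−-1.5, 0−-3.5) = -0.6202
Δθ = wrap(-0.6202 − -1.3090) = 0.6887; ω₁ = Δθ/dt₁ = 0.6887
distance = √((0−-3.5)² + (-4−-1.5)²) = 4.3012; v₂ = distance/dt₂ = 2.1506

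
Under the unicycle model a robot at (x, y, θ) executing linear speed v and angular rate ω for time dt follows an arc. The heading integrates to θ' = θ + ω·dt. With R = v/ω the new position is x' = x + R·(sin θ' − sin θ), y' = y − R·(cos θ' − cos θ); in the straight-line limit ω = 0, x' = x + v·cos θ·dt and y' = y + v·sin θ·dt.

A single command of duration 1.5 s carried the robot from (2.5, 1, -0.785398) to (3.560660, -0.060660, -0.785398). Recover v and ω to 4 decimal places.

v = 1.0000, ω = 0.0000

Δθ = -0.785398 − -0.785398 = 0.000000
ω = Δθ/dt = 0.000000/1.5 = 0.0000
ω = 0 → v = (Δx·cos θ + Δy·sin θ)/dt = 1.0000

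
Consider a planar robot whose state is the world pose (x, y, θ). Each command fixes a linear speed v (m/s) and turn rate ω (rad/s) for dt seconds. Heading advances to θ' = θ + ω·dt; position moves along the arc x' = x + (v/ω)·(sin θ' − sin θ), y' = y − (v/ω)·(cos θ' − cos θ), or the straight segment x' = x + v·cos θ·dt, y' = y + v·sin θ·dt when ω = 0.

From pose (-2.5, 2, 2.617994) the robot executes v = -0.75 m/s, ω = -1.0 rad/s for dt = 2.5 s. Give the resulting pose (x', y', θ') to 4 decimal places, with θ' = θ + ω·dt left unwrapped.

θ' = 2.6180 + -1.0·2.5 = 0.1180
R = v/ω = -0.75/-1.0 = 0.7500
x' = -2.5 + 0.7500·(sin 0.1180 − sin 2.6180) = -2.7867
y' = 2 − 0.7500·(cos 0.1180 − cos 2.6180) = 0.6057

(-2.7867, 0.6057, 0.1180)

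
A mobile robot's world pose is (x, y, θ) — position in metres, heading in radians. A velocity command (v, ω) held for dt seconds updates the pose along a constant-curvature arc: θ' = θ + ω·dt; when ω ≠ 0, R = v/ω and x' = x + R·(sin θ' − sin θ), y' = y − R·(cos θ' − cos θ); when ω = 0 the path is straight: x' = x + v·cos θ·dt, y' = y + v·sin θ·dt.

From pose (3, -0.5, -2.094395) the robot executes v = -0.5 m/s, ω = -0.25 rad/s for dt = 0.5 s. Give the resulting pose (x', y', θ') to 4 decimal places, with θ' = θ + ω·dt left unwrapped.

(3.1382, -0.2919, -2.2194)

θ' = -2.0944 + -0.25·0.5 = -2.2194
R = v/ω = -0.5/-0.25 = 2.0000
x' = 3 + 2.0000·(sin -2.2194 − sin -2.0944) = 3.1382
y' = -0.5 − 2.0000·(cos -2.2194 − cos -2.0944) = -0.2919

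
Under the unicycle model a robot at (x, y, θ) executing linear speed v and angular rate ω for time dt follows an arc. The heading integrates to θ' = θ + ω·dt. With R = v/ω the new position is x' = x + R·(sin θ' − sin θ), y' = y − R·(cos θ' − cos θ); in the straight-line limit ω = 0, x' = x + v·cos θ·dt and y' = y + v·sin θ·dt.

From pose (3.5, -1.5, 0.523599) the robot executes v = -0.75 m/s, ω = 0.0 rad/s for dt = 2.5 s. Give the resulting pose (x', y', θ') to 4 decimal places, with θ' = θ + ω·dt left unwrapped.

(1.8762, -2.4375, 0.5236)

θ' = 0.5236 + 0.0·2.5 = 0.5236
ω = 0 → straight: x' = 3.5 + -0.75·cos(0.5236)·2.5 = 1.8762
y' = -1.5 + -0.75·sin(0.5236)·2.5 = -2.4375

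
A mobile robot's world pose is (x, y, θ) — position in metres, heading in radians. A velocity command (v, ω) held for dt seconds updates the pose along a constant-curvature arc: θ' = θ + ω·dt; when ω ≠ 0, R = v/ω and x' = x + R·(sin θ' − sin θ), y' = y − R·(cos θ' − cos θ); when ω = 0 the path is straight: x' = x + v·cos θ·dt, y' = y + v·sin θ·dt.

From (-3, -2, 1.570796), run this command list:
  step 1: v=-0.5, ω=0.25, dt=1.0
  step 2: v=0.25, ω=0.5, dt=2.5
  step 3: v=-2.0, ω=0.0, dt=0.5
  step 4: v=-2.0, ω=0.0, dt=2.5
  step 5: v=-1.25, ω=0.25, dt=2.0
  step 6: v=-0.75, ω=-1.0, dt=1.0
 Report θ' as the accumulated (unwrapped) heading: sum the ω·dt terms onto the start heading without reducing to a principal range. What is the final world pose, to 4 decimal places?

step 1: θ'=1.8208 (R=-2.0000) → pose (-2.9378, -2.4948, 1.8208)
step 2: θ'=3.0708 (R=0.5000) → pose (-3.3869, -2.1198, 3.0708)
step 3: θ'=3.0708 (straight) → pose (-2.3894, -2.1905, 3.0708)
step 4: θ'=3.0708 (straight) → pose (2.5981, -2.5442, 3.0708)
step 5: θ'=3.5708 (R=-5.0000) → pose (5.0325, -2.1032, 3.5708)
step 6: θ'=2.5708 (R=0.7500) → pose (5.7498, -2.1541, 2.5708)

(5.7498, -2.1541, 2.5708)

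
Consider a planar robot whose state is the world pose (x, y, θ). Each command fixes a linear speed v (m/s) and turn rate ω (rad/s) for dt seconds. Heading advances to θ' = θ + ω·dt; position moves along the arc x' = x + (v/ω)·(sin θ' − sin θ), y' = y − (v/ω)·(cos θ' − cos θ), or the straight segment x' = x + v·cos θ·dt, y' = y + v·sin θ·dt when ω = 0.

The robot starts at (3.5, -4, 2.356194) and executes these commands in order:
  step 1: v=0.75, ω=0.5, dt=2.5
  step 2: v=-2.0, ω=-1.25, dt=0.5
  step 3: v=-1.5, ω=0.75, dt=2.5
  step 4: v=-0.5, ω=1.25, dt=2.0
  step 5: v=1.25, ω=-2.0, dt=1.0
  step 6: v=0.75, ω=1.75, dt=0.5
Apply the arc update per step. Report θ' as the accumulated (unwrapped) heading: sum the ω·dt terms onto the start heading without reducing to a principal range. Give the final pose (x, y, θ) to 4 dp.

(5.6607, -1.2700, 6.2312)

step 1: θ'=3.6062 (R=1.5000) → pose (1.7672, -3.7197, 3.6062)
step 2: θ'=2.9812 (R=1.6000) → pose (2.7397, -3.5706, 2.9812)
step 3: θ'=4.8562 (R=-2.0000) → pose (5.0385, -1.3097, 4.8562)
step 4: θ'=7.3562 (R=-0.4000) → pose (4.2911, -1.1760, 7.3562)
step 5: θ'=5.3562 (R=-0.6250) → pose (5.3402, -1.0993, 5.3562)
step 6: θ'=6.2312 (R=0.4286) → pose (5.6607, -1.2700, 6.2312)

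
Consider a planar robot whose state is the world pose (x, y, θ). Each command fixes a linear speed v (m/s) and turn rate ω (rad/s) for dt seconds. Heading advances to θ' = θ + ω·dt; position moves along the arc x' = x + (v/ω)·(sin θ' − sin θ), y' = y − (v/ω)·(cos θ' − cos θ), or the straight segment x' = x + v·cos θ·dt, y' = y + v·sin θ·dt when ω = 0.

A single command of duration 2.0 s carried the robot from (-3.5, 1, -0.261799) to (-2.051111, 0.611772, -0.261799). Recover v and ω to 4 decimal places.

v = 0.7500, ω = 0.0000

Δθ = -0.261799 − -0.261799 = 0.000000
ω = Δθ/dt = 0.000000/2.0 = 0.0000
ω = 0 → v = (Δx·cos θ + Δy·sin θ)/dt = 0.7500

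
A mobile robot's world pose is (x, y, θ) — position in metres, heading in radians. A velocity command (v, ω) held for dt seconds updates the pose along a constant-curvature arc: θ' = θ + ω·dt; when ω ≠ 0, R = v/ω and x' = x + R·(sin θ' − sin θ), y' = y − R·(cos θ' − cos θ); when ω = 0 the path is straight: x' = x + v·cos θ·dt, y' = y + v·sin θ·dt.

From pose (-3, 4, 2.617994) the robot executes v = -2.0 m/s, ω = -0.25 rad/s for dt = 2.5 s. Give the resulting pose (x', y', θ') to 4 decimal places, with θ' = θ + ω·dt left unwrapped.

(0.2975, 0.3499, 1.9930)

θ' = 2.6180 + -0.25·2.5 = 1.9930
R = v/ω = -2.0/-0.25 = 8.0000
x' = -3 + 8.0000·(sin 1.9930 − sin 2.6180) = 0.2975
y' = 4 − 8.0000·(cos 1.9930 − cos 2.6180) = 0.3499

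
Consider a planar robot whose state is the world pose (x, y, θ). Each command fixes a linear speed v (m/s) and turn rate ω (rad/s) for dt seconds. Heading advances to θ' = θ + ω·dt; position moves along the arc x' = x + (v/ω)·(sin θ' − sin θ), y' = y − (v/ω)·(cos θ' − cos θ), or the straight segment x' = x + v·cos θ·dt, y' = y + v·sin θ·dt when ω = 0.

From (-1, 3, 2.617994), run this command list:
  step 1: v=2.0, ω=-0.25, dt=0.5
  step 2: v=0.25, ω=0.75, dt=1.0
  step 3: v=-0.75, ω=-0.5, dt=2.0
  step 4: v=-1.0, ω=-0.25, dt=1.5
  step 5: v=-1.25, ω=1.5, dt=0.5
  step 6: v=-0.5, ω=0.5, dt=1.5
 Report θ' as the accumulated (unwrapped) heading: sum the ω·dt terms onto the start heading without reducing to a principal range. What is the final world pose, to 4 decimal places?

step 1: θ'=2.4930 (R=-8.0000) → pose (-1.8326, 3.5528, 2.4930)
step 2: θ'=3.2430 (R=0.3333) → pose (-2.0677, 3.6187, 3.2430)
step 3: θ'=2.2430 (R=1.5000) → pose (-0.7421, 3.0605, 2.2430)
step 4: θ'=1.8680 (R=4.0000) → pose (-0.0473, 1.7410, 1.8680)
step 5: θ'=2.6180 (R=-0.8333) → pose (0.3328, 1.2634, 2.6180)
step 6: θ'=3.3680 (R=-1.0000) → pose (1.0573, 1.1549, 3.3680)

(1.0573, 1.1549, 3.3680)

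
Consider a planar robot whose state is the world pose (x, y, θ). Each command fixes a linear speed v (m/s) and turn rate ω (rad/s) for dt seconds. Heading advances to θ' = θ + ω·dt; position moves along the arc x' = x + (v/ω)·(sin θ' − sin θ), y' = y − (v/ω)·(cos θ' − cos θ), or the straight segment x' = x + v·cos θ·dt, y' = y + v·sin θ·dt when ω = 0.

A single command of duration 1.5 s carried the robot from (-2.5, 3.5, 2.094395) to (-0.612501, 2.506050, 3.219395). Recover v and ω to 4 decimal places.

Δθ = 3.219395 − 2.094395 = 1.125000
ω = Δθ/dt = 1.125000/1.5 = 0.7500
R = Δx/(sin θ' − sin θ) = -2.0000
v = R·ω = -2.0000·0.7500 = -1.5000

v = -1.5000, ω = 0.7500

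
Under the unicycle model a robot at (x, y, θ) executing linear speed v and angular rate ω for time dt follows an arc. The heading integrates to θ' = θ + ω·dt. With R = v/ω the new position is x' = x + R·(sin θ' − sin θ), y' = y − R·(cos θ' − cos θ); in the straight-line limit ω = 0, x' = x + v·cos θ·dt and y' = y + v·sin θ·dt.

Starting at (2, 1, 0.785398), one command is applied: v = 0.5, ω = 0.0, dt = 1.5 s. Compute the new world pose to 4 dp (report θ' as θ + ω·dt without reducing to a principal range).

(2.5303, 1.5303, 0.7854)

θ' = 0.7854 + 0.0·1.5 = 0.7854
ω = 0 → straight: x' = 2 + 0.5·cos(0.7854)·1.5 = 2.5303
y' = 1 + 0.5·sin(0.7854)·1.5 = 1.5303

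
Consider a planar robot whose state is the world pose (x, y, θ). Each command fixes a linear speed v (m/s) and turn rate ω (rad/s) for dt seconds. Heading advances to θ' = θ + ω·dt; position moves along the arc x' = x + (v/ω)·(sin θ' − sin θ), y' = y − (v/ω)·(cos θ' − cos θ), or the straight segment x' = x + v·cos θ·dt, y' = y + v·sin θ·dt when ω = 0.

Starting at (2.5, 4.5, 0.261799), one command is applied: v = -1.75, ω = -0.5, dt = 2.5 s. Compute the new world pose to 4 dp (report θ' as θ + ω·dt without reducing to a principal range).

(-1.3285, 5.9551, -0.9882)

θ' = 0.2618 + -0.5·2.5 = -0.9882
R = v/ω = -1.75/-0.5 = 3.5000
x' = 2.5 + 3.5000·(sin -0.9882 − sin 0.2618) = -1.3285
y' = 4.5 − 3.5000·(cos -0.9882 − cos 0.2618) = 5.9551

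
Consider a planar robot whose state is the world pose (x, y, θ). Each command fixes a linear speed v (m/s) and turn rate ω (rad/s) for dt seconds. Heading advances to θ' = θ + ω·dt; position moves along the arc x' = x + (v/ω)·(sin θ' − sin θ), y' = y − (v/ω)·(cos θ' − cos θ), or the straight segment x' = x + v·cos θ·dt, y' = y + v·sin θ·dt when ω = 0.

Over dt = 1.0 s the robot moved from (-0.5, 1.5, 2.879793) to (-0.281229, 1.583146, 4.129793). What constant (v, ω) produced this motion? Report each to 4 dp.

v = -0.2500, ω = 1.2500

Δθ = 4.129793 − 2.879793 = 1.250000
ω = Δθ/dt = 1.250000/1.0 = 1.2500
R = Δx/(sin θ' − sin θ) = -0.2000
v = R·ω = -0.2000·1.2500 = -0.2500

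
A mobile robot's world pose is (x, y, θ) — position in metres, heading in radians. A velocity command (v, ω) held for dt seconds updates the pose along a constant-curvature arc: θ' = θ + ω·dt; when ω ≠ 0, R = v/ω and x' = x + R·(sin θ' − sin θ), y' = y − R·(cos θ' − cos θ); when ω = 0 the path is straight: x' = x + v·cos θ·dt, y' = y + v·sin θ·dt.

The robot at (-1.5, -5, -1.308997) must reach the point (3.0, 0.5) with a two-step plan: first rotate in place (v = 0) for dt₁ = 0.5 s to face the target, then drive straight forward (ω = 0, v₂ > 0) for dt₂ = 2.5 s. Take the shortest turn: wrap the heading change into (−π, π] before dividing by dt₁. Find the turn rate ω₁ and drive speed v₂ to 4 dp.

heading to target = atan2(0.5−-5, 3−-1.5) = 0.8851
Δθ = wrap(0.8851 − -1.3090) = 2.1941; ω₁ = Δθ/dt₁ = 4.3881
distance = √((3−-1.5)² + (0.5−-5)²) = 7.1063; v₂ = distance/dt₂ = 2.8425

ω₁ = 4.3881, v₂ = 2.8425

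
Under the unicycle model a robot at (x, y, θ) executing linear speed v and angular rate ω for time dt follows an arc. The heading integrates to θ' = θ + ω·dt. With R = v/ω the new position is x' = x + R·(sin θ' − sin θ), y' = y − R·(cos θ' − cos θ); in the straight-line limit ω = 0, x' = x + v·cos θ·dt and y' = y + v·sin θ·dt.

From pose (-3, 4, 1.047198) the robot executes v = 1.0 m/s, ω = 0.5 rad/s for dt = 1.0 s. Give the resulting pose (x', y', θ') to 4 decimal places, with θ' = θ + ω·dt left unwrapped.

θ' = 1.0472 + 0.5·1.0 = 1.5472
R = v/ω = 1.0/0.5 = 2.0000
x' = -3 + 2.0000·(sin 1.5472 − sin 1.0472) = -2.7326
y' = 4 − 2.0000·(cos 1.5472 − cos 1.0472) = 4.9528

(-2.7326, 4.9528, 1.5472)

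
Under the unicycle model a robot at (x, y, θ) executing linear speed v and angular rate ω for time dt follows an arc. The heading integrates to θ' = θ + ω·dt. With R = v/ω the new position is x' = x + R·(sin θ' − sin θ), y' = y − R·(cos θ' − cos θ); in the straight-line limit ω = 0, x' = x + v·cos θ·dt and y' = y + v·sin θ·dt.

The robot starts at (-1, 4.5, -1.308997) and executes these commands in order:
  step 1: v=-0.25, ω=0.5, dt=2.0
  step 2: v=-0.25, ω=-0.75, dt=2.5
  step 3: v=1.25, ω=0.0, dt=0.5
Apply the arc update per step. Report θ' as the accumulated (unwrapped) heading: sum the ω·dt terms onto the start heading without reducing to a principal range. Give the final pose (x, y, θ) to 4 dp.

(-1.8618, 4.8452, -2.1840)

step 1: θ'=-0.3090 (R=-0.5000) → pose (-1.3309, 4.8469, -0.3090)
step 2: θ'=-2.1840 (R=0.3333) → pose (-1.5021, 5.3563, -2.1840)
step 3: θ'=-2.1840 (straight) → pose (-1.8618, 4.8452, -2.1840)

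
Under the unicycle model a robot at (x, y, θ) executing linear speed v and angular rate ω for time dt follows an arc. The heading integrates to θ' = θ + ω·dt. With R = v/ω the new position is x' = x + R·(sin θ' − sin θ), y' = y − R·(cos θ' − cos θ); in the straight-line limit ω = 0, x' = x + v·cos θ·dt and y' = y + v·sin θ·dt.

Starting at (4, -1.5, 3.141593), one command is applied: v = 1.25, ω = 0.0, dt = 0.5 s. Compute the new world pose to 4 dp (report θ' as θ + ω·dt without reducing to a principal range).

θ' = 3.1416 + 0.0·0.5 = 3.1416
ω = 0 → straight: x' = 4 + 1.25·cos(3.1416)·0.5 = 3.3750
y' = -1.5 + 1.25·sin(3.1416)·0.5 = -1.5000

(3.3750, -1.5000, 3.1416)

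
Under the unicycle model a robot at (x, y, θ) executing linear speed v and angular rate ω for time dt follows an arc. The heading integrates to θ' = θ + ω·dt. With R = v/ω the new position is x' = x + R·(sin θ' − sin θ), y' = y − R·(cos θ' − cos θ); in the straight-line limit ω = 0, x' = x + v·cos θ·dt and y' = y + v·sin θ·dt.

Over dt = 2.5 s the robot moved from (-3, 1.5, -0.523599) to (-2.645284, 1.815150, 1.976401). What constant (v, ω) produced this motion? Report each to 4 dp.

v = 0.2500, ω = 1.0000

Δθ = 1.976401 − -0.523599 = 2.500000
ω = Δθ/dt = 2.500000/2.5 = 1.0000
R = Δx/(sin θ' − sin θ) = 0.2500
v = R·ω = 0.2500·1.0000 = 0.2500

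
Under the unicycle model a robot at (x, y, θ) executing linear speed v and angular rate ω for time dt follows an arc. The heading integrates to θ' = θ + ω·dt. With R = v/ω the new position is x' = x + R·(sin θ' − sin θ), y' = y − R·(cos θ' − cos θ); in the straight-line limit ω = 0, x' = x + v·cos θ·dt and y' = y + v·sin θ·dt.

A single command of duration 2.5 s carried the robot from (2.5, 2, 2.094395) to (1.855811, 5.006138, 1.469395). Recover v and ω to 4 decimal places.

v = 1.2500, ω = -0.2500

Δθ = 1.469395 − 2.094395 = -0.625000
ω = Δθ/dt = -0.625000/2.5 = -0.2500
R = −Δy/(cos θ' − cos θ) = -5.0000
v = R·ω = -5.0000·-0.2500 = 1.2500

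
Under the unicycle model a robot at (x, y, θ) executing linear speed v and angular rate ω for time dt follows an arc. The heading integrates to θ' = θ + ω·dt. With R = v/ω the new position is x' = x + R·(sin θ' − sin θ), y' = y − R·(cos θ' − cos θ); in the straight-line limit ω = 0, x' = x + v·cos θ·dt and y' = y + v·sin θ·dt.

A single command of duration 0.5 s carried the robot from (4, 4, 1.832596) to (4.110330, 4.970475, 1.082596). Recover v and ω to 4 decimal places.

v = 2.0000, ω = -1.5000

Δθ = 1.082596 − 1.832596 = -0.750000
ω = Δθ/dt = -0.750000/0.5 = -1.5000
R = −Δy/(cos θ' − cos θ) = -1.3333
v = R·ω = -1.3333·-1.5000 = 2.0000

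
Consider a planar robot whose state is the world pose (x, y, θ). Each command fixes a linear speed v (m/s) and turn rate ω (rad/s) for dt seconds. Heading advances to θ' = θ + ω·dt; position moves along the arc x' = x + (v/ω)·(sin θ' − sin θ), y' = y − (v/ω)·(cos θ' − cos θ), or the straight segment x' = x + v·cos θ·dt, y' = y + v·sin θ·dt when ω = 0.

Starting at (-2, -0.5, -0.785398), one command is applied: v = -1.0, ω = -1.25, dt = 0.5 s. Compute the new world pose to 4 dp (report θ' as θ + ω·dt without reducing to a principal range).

θ' = -0.7854 + -1.25·0.5 = -1.4104
R = v/ω = -1.0/-1.25 = 0.8000
x' = -2 + 0.8000·(sin -1.4104 − sin -0.7854) = -2.2240
y' = -0.5 − 0.8000·(cos -1.4104 − cos -0.7854) = -0.0621

(-2.2240, -0.0621, -1.4104)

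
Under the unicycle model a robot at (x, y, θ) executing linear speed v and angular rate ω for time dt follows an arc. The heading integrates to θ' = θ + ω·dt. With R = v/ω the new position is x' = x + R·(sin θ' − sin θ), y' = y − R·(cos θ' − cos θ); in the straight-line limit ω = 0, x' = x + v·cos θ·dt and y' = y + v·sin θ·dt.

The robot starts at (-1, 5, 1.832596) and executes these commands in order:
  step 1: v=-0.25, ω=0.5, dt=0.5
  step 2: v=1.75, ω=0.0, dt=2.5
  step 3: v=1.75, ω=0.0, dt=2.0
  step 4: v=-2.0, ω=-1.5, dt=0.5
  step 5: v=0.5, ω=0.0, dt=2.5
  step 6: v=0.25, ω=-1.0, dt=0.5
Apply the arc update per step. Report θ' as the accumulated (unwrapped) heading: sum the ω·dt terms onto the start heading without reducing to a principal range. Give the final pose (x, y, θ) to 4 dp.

(-4.3236, 12.1068, 0.8326)

step 1: θ'=2.0826 (R=-0.5000) → pose (-0.9530, 4.8845, 2.0826)
step 2: θ'=2.0826 (straight) → pose (-3.0956, 8.6989, 2.0826)
step 3: θ'=2.0826 (straight) → pose (-4.8097, 11.7505, 2.0826)
step 4: θ'=1.3326 (R=1.3333) → pose (-4.6765, 10.7829, 1.3326)
step 5: θ'=1.3326 (straight) → pose (-4.3816, 11.9976, 1.3326)
step 6: θ'=0.8326 (R=-0.2500) → pose (-4.3236, 12.1068, 0.8326)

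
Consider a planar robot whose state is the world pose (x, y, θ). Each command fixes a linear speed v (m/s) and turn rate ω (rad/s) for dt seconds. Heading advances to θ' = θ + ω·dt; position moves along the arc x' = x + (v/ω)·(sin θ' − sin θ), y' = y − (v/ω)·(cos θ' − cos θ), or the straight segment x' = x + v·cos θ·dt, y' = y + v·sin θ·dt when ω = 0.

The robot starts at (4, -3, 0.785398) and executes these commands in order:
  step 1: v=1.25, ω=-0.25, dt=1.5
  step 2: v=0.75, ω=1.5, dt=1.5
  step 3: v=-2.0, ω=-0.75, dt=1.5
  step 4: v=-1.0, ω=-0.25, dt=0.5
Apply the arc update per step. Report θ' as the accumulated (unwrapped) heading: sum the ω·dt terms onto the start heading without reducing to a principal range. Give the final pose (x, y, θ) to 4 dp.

step 1: θ'=0.4104 (R=-5.0000) → pose (5.5407, -1.9507, 0.4104)
step 2: θ'=2.6604 (R=0.5000) → pose (5.5726, -1.0490, 2.6604)
step 3: θ'=1.5354 (R=2.6667) → pose (7.0034, -3.5072, 1.5354)
step 4: θ'=1.4104 (R=4.0000) → pose (6.9545, -4.0045, 1.4104)

(6.9545, -4.0045, 1.4104)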